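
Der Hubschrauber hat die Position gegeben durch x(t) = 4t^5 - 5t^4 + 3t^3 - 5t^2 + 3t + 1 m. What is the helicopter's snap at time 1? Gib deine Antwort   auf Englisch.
We must differentiate our position equation x(t) = 4·t^5 - 5·t^4 + 3·t^3 - 5·t^2 + 3·t + 1 4 times. Differentiating position, we get velocity: v(t) = 20·t^4 - 20·t^3 + 9·t^2 - 10·t + 3. Differentiating velocity, we get acceleration: a(t) = 80·t^3 - 60·t^2 + 18·t - 10. The derivative of acceleration gives jerk: j(t) = 240·t^2 - 120·t + 18. Taking d/dt of j(t), we find s(t) = 480·t - 120. Using s(t) = 480·t - 120 and substituting t = 1, we find s = 360.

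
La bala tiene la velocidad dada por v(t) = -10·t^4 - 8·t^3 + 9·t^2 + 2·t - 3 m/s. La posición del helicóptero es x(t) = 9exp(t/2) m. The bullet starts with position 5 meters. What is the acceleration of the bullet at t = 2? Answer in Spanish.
Partiendo de la velocidad v(t) = -10·t^4 - 8·t^3 + 9·t^2 + 2·t - 3, tomamos 1 derivada. Derivando la velocidad, obtenemos la aceleración: a(t) = -40·t^3 - 24·t^2 + 18·t + 2. De la ecuación de la aceleración a(t) = -40·t^3 - 24·t^2 + 18·t + 2, sustituimos t = 2 para obtener a = -378.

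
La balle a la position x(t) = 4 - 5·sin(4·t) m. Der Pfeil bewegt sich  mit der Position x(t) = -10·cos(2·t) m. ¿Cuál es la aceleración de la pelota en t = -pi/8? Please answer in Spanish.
Partiendo de la posición x(t) = 4 - 5·sin(4·t), tomamos 2 derivadas. Derivando la posición, obtenemos la velocidad: v(t) = -20·cos(4·t). Tomando d/dt de v(t), encontramos a(t) = 80·sin(4·t). Tenemos la aceleración a(t) = 80·sin(4·t). Sustituyendo t = -pi/8: a(-pi/8) = -80.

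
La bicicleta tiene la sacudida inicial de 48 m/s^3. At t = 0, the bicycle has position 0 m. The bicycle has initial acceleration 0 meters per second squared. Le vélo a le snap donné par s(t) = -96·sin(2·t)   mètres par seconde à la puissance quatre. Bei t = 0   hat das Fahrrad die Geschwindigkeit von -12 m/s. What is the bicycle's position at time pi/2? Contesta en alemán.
Wir müssen die Stammfunktion unserer Gleichung für den Snap s(t) = -96·sin(2·t) 4-mal finden. Die Stammfunktion von dem Snap ist der Ruck. Mit j(0) = 48 erhalten wir j(t) = 48·cos(2·t). Durch Integration von dem Ruck und Verwendung der Anfangsbedingung a(0) = 0, erhalten wir a(t) = 24·sin(2·t). Das Integral von der Beschleunigung, mit v(0) = -12, ergibt die Geschwindigkeit: v(t) = -12·cos(2·t). Die Stammfunktion von der Geschwindigkeit ist die Position. Mit x(0) = 0 erhalten wir x(t) = -6·sin(2·t). Mit x(t) = -6·sin(2·t) und Einsetzen von t = pi/2, finden wir x = 0.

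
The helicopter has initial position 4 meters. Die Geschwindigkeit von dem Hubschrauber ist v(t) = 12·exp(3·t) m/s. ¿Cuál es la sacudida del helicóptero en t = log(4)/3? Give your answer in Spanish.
Partiendo de la velocidad v(t) = 12·exp(3·t), tomamos 2 derivadas. La derivada de la velocidad da la aceleración: a(t) = 36·exp(3·t). Tomando d/dt de a(t), encontramos j(t) = 108·exp(3·t). De la ecuación de la sacudida j(t) = 108·exp(3·t), sustituimos t = log(4)/3 para obtener j = 432.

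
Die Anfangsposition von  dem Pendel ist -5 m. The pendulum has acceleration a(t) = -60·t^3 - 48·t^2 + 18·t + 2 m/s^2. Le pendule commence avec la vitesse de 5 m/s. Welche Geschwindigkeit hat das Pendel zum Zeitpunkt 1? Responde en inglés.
To solve this, we need to take 1 antiderivative of our acceleration equation a(t) = -60·t^3 - 48·t^2 + 18·t + 2. Taking ∫a(t)dt and applying v(0) = 5, we find v(t) = -15·t^4 - 16·t^3 + 9·t^2 + 2·t + 5. From the given velocity equation v(t) = -15·t^4 - 16·t^3 + 9·t^2 + 2·t + 5, we substitute t = 1 to get v = -15.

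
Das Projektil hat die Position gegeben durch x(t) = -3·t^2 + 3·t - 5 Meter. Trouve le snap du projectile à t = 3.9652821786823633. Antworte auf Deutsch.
Um dies zu lösen, müssen wir 4 Ableitungen unserer Gleichung für die Position x(t) = -3·t^2 + 3·t - 5 nehmen. Durch Ableiten von der Position erhalten wir die Geschwindigkeit: v(t) = 3 - 6·t. Durch Ableiten von der Geschwindigkeit erhalten wir die Beschleunigung: a(t) = -6. Mit d/dt von a(t) finden wir j(t) = 0. Die Ableitung von dem Ruck ergibt den Snap: s(t) = 0. Mit s(t) = 0 und Einsetzen von t = 3.9652821786823633, finden wir s = 0.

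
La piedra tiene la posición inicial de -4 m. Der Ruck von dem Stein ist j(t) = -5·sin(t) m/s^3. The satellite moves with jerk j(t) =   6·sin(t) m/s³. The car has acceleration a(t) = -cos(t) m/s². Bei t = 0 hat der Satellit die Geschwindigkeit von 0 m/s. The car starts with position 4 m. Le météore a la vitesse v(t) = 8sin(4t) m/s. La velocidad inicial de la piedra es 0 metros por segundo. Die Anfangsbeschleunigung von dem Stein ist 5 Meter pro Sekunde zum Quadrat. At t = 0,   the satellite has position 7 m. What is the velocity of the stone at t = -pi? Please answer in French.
En partant du jerk j(t) = -5·sin(t), nous prenons 2 intégrales. L'intégrale du jerk, avec a(0) = 5, donne l'accélération: a(t) = 5·cos(t). En prenant ∫a(t)dt et en appliquant v(0) = 0, nous trouvons v(t) = 5·sin(t). Nous avons la vitesse v(t) = 5·sin(t). En substituant t = -pi: v(-pi) = 0.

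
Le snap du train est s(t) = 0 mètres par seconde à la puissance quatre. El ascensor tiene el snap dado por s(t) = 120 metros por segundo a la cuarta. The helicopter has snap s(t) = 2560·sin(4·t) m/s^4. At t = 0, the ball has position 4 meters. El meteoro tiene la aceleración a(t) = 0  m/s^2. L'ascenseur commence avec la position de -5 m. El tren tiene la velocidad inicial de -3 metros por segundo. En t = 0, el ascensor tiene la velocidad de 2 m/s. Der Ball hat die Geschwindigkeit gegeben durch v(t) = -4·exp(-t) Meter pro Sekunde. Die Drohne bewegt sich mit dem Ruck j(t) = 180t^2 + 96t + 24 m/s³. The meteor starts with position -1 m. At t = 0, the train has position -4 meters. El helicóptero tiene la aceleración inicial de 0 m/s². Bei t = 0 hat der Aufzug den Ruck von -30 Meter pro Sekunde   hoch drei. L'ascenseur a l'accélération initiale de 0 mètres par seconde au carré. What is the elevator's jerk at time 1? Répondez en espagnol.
Necesitamos integrar nuestra ecuación del snap s(t) = 120 1 vez. Integrando el snap y usando la condición inicial j(0) = -30, obtenemos j(t) = 120·t - 30. Usando j(t) = 120·t - 30 y sustituyendo t = 1, encontramos j = 90.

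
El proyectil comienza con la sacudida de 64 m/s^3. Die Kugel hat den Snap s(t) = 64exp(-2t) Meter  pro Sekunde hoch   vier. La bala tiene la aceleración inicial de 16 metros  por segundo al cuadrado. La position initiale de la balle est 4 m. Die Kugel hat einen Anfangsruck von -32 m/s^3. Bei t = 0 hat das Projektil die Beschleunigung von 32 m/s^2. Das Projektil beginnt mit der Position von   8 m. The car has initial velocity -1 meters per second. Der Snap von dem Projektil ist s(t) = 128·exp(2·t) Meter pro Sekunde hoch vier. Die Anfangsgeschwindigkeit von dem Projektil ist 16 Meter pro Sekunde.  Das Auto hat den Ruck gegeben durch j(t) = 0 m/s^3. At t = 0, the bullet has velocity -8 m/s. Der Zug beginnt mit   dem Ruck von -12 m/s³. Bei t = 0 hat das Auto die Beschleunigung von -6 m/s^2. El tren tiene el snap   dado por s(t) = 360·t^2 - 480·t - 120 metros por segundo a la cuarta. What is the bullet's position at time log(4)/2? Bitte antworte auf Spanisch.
Partiendo del snap s(t) = 64·exp(-2·t), tomamos 4 antiderivadas. La antiderivada del snap es la sacudida. Usando j(0) = -32, obtenemos j(t) = -32·exp(-2·t). Tomando ∫j(t)dt y aplicando a(0) = 16, encontramos a(t) = 16·exp(-2·t). La antiderivada de la aceleración es la velocidad. Usando v(0) = -8, obtenemos v(t) = -8·exp(-2·t). Integrando la velocidad y usando la condición inicial x(0) = 4, obtenemos x(t) = 4·exp(-2·t). De la ecuación de la posición x(t) = 4·exp(-2·t), sustituimos t = log(4)/2 para obtener x = 1.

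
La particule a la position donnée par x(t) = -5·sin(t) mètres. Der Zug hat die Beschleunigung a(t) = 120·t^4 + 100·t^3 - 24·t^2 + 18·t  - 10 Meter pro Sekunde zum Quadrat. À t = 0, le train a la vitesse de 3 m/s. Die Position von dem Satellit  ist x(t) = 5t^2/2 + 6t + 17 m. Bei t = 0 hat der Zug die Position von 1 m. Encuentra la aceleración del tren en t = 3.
De la ecuación de la aceleración a(t) = 120·t^4 + 100·t^3 - 24·t^2 + 18·t - 10, sustituimos t = 3 para obtener a = 12248.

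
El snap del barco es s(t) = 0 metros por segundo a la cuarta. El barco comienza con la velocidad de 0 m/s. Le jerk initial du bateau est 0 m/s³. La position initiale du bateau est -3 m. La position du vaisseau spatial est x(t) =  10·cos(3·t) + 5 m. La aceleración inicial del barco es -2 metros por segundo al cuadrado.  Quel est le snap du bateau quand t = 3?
En utilisant s(t) = 0 et en substituant t = 3, nous trouvons s = 0.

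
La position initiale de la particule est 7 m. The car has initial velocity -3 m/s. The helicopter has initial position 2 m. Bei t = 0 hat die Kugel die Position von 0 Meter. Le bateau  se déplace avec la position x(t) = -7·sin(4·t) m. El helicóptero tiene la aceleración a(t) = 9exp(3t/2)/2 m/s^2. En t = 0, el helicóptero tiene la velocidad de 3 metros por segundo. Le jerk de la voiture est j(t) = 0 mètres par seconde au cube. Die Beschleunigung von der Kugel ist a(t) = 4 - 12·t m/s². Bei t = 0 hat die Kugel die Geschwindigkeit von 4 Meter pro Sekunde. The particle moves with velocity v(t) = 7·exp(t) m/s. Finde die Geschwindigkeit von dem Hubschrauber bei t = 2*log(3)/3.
Ausgehend von der Beschleunigung a(t) = 9·exp(3·t/2)/2, nehmen wir 1 Stammfunktion. Mit ∫a(t)dt und Anwendung von v(0) = 3, finden wir v(t) = 3·exp(3·t/2). Wir haben die Geschwindigkeit v(t) = 3·exp(3·t/2). Durch Einsetzen von t = 2*log(3)/3: v(2*log(3)/3) = 9.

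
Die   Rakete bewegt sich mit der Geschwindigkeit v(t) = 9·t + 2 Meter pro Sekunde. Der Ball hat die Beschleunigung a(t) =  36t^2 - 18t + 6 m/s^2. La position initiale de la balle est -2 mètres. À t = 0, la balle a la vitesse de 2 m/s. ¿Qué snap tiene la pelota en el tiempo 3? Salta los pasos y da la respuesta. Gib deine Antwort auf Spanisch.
La respuesta es 72.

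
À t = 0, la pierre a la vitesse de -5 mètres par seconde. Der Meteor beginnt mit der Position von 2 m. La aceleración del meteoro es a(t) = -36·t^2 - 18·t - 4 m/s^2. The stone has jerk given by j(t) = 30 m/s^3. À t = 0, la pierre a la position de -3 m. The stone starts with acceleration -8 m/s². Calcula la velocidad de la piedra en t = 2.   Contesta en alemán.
Um dies zu lösen, müssen wir 2 Stammfunktionen unserer Gleichung für den Ruck j(t) = 30 finden. Das Integral von dem Ruck, mit a(0) = -8, ergibt die Beschleunigung: a(t) = 30·t - 8. Das Integral von der Beschleunigung ist die Geschwindigkeit. Mit v(0) = -5 erhalten wir v(t) = 15·t^2 - 8·t - 5. Wir haben die Geschwindigkeit v(t) = 15·t^2 - 8·t - 5. Durch Einsetzen von t = 2: v(2) = 39.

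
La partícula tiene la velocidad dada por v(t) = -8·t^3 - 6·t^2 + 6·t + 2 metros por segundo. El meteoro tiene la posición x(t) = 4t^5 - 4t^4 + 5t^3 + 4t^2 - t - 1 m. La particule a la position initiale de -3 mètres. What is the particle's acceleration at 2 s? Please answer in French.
Nous devons dériver notre équation de la vitesse v(t) = -8·t^3 - 6·t^2 + 6·t + 2 1 fois. La dérivée de la vitesse donne l'accélération: a(t) = -24·t^2 - 12·t + 6. Nous avons l'accélération a(t) = -24·t^2 - 12·t + 6. En substituant t = 2: a(2) = -114.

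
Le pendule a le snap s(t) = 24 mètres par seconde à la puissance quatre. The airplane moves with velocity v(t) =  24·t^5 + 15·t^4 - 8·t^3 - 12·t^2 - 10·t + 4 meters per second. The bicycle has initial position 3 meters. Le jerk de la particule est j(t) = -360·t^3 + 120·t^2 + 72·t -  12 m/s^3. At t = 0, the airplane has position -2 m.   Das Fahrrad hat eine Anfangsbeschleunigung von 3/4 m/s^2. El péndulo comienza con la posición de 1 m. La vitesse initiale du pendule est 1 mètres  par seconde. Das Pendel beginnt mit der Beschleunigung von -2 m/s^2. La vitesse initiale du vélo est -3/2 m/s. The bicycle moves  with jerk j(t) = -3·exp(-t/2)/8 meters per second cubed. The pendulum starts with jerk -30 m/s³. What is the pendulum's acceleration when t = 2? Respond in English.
To find the answer, we compute 2 integrals of s(t) = 24. The antiderivative of snap is jerk. Using j(0) = -30, we get j(t) = 24·t - 30. Integrating jerk and using the initial condition a(0) = -2, we get a(t) = 12·t^2 - 30·t - 2. We have acceleration a(t) = 12·t^2 - 30·t - 2. Substituting t = 2: a(2) = -14.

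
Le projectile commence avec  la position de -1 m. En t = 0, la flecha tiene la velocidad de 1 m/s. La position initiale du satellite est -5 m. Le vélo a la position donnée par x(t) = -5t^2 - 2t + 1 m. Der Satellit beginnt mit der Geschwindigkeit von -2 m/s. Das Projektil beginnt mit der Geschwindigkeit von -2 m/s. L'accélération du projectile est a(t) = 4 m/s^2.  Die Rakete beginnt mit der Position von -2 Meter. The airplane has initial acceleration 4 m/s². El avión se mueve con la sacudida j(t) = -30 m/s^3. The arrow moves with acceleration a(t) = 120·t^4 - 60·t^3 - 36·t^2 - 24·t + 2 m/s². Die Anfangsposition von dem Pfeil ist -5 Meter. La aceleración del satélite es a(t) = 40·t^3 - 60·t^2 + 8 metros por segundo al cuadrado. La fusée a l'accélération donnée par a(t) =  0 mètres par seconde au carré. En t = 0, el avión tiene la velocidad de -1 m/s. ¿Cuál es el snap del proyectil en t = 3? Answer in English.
Starting from acceleration a(t) = 4, we take 2 derivatives. Taking d/dt of a(t), we find j(t) = 0. The derivative of jerk gives snap: s(t) = 0. Using s(t) = 0 and substituting t = 3, we find s = 0.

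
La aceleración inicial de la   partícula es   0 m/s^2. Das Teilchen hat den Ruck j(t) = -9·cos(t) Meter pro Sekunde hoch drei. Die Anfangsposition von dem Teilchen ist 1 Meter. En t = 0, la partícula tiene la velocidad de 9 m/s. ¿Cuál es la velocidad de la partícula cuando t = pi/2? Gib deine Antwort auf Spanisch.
Necesitamos integrar nuestra ecuación de la sacudida j(t) = -9·cos(t) 2 veces. Integrando la sacudida y usando la condición inicial a(0) = 0, obtenemos a(t) = -9·sin(t). Tomando ∫a(t)dt y aplicando v(0) = 9, encontramos v(t) = 9·cos(t). Tenemos la velocidad v(t) = 9·cos(t). Sustituyendo t = pi/2: v(pi/2) = 0.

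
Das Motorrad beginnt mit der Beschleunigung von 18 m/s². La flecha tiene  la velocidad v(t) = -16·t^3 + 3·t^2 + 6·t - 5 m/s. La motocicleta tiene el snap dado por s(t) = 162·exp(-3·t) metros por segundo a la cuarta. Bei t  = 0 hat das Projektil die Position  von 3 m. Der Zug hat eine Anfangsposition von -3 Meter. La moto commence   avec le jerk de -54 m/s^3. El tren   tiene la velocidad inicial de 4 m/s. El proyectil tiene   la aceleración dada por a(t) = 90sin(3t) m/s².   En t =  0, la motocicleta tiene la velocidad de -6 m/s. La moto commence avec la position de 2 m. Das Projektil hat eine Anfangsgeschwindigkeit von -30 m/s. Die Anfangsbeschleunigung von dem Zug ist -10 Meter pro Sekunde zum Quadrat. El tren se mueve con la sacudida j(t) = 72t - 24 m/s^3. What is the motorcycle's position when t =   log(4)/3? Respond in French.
Nous devons intégrer notre équation du snap s(t) = 162·exp(-3·t) 4 fois. En intégrant le snap et en utilisant la condition initiale j(0) = -54, nous obtenons j(t) = -54·exp(-3·t). En intégrant le jerk et en utilisant la condition initiale a(0) = 18, nous obtenons a(t) = 18·exp(-3·t). En intégrant l'accélération et en utilisant la condition initiale v(0) = -6, nous obtenons v(t) = -6·exp(-3·t). En intégrant la vitesse et en utilisant la condition initiale x(0) = 2, nous obtenons x(t) = 2·exp(-3·t). De l'équation de la position x(t) = 2·exp(-3·t), nous substituons t = log(4)/3 pour obtenir x = 1/2.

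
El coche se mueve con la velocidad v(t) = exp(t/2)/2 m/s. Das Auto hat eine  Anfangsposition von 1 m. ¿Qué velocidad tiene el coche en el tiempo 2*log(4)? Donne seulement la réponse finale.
v(2*log(4)) = 2.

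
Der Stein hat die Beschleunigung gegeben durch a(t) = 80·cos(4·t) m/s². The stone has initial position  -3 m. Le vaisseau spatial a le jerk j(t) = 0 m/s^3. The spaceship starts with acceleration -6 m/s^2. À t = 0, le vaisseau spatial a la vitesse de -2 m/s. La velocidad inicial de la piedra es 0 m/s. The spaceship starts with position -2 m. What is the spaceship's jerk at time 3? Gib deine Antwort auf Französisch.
De l'équation du jerk j(t) = 0, nous substituons t = 3 pour obtenir j = 0.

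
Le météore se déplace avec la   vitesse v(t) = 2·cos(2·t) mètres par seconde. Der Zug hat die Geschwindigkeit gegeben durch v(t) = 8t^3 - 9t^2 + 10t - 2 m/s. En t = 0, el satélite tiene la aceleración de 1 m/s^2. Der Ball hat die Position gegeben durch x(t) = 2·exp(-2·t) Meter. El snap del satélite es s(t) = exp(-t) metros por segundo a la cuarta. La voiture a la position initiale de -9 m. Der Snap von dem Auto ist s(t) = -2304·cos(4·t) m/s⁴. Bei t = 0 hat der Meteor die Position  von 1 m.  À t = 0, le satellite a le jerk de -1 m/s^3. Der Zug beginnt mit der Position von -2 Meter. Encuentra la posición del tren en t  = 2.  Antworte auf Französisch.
En partant de la vitesse v(t) = 8·t^3 - 9·t^2 + 10·t - 2, nous prenons 1 primitive. En prenant ∫v(t)dt et en appliquant x(0) = -2, nous trouvons x(t) = 2·t^4 - 3·t^3 + 5·t^2 - 2·t - 2. Nous avons la position x(t) = 2·t^4 - 3·t^3 + 5·t^2 - 2·t - 2. En substituant t = 2: x(2) = 22.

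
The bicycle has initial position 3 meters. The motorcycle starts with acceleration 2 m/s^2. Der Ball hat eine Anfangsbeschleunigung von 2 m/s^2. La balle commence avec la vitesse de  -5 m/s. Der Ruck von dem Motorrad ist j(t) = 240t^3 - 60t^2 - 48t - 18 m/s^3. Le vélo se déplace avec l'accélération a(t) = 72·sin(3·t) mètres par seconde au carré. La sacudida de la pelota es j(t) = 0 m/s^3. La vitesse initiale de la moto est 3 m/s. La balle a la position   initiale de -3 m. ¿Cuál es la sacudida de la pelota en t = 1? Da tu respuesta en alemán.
Aus der Gleichung für den Ruck j(t) = 0, setzen wir t = 1 ein und erhalten j = 0.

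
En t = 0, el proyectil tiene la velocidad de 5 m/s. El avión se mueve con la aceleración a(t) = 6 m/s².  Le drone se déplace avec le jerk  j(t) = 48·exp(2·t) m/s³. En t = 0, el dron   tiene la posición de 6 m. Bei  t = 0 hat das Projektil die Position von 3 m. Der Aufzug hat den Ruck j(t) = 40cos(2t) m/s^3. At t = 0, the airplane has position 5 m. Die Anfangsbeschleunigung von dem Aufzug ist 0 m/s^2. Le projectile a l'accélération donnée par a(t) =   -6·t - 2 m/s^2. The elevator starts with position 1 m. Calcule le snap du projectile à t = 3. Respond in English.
Starting from acceleration a(t) = -6·t - 2, we take 2 derivatives. Differentiating acceleration, we get jerk: j(t) = -6. The derivative of jerk gives snap: s(t) = 0. Using s(t) = 0 and substituting t = 3, we find s = 0.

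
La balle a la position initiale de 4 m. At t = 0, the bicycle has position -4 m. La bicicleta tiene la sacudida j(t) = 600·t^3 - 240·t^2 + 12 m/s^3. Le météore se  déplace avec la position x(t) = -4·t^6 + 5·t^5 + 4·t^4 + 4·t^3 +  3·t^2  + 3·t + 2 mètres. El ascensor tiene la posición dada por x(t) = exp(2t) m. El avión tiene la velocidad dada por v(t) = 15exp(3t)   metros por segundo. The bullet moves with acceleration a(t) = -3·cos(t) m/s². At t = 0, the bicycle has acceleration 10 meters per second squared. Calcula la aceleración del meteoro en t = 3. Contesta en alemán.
Um dies zu lösen, müssen wir 2 Ableitungen unserer Gleichung für die Position x(t) = -4·t^6 + 5·t^5 + 4·t^4 + 4·t^3 + 3·t^2 + 3·t + 2 nehmen. Durch Ableiten von der Position erhalten wir die Geschwindigkeit: v(t) = -24·t^5 + 25·t^4 + 16·t^3 + 12·t^2 + 6·t + 3. Mit d/dt von v(t) finden wir a(t) = -120·t^4 + 100·t^3 + 48·t^2 + 24·t + 6. Aus der Gleichung für die Beschleunigung a(t) = -120·t^4 + 100·t^3 + 48·t^2 + 24·t + 6, setzen wir t = 3 ein und erhalten a = -6510.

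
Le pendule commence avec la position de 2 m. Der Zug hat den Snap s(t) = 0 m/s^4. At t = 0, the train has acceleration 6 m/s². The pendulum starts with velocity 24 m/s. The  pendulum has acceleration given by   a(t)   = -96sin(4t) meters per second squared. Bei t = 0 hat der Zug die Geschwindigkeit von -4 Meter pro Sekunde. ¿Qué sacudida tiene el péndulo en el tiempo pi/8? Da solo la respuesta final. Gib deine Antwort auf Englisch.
At t = pi/8, j = 0.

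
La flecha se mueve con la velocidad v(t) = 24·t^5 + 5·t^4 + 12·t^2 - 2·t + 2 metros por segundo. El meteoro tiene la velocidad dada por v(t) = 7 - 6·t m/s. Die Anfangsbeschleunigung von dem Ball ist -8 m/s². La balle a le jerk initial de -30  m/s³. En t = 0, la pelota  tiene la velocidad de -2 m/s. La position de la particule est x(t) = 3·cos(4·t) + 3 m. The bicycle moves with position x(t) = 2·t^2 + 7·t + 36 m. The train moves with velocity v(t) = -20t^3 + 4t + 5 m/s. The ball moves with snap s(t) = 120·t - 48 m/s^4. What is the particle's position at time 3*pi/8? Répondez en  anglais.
From the given position equation x(t) = 3·cos(4·t) + 3, we substitute t = 3*pi/8 to get x = 3.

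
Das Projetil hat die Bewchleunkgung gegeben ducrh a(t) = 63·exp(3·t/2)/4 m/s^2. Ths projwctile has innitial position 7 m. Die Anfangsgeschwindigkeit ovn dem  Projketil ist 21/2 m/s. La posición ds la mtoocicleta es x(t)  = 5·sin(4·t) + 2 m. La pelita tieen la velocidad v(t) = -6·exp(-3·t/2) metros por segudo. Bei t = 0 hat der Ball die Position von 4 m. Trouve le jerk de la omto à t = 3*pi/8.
Pour résoudre ceci, nous devons prendre 3 dérivées de notre équation de la position x(t) = 5·sin(4·t) + 2. En prenant d/dt de x(t), nous trouvons v(t) = 20·cos(4·t). En prenant d/dt de v(t), nous trouvons a(t) = -80·sin(4·t). En prenant d/dt de a(t), nous trouvons j(t) = -320·cos(4·t). De l'équation du jerk j(t) = -320·cos(4·t), nous substituons t = 3*pi/8 pour obtenir j = 0.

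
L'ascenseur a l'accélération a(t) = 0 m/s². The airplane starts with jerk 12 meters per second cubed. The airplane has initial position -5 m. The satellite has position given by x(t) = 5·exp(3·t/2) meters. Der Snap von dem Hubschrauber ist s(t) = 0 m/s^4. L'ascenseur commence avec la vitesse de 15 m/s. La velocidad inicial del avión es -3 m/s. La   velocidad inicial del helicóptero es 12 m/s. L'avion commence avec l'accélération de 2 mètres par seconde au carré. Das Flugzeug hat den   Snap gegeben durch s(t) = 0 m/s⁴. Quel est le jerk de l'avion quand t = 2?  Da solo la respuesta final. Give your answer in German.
Die Antwort ist 12.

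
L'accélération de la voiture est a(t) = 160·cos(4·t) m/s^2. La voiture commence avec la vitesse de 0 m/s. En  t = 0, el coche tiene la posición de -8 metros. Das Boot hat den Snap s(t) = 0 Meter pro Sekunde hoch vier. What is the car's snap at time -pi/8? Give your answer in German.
Wir müssen unsere Gleichung für die Beschleunigung a(t) = 160·cos(4·t) 2-mal ableiten. Durch Ableiten von der Beschleunigung erhalten wir den Ruck: j(t) = -640·sin(4·t). Durch Ableiten von dem Ruck erhalten wir den Snap: s(t) = -2560·cos(4·t). Mit s(t) = -2560·cos(4·t) und Einsetzen von t = -pi/8, finden wir s = 0.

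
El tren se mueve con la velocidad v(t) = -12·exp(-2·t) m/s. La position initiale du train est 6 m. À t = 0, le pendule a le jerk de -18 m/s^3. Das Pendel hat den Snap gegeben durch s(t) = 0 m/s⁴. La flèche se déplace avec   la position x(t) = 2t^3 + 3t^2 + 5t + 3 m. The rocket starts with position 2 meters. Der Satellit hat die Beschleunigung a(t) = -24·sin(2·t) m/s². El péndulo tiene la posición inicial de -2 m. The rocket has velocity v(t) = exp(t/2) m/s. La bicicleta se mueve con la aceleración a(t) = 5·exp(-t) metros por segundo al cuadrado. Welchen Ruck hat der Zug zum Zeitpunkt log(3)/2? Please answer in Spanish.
Debemos derivar nuestra ecuación de la velocidad v(t) = -12·exp(-2·t) 2 veces. Derivando la velocidad, obtenemos la aceleración: a(t) = 24·exp(-2·t). La derivada de la aceleración da la sacudida: j(t) = -48·exp(-2·t). Usando j(t) = -48·exp(-2·t) y sustituyendo t = log(3)/2, encontramos j = -16.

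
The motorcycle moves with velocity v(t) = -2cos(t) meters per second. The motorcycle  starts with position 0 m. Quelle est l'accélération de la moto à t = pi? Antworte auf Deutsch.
Wir müssen unsere Gleichung für die Geschwindigkeit v(t) = -2·cos(t) 1-mal ableiten. Durch Ableiten von der Geschwindigkeit erhalten wir die Beschleunigung: a(t) = 2·sin(t). Wir haben die Beschleunigung a(t) = 2·sin(t). Durch Einsetzen von t = pi: a(pi) = 0.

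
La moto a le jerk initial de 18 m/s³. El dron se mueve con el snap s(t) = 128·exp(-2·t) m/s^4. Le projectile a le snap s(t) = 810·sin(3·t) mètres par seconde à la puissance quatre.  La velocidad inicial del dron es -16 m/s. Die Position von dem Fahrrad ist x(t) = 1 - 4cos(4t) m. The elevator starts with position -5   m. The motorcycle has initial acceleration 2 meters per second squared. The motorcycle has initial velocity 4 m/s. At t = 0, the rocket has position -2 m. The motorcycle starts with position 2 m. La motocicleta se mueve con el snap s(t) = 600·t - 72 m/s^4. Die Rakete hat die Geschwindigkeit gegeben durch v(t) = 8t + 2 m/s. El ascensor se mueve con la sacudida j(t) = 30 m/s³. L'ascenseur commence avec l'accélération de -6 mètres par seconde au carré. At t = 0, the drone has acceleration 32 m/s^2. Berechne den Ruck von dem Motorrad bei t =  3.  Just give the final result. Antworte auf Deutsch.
j(3) = 2502.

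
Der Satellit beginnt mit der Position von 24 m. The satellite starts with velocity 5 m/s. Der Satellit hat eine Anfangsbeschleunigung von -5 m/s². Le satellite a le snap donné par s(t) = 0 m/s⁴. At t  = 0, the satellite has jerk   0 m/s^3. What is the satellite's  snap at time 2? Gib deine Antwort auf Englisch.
We have snap s(t) = 0. Substituting t = 2: s(2) = 0.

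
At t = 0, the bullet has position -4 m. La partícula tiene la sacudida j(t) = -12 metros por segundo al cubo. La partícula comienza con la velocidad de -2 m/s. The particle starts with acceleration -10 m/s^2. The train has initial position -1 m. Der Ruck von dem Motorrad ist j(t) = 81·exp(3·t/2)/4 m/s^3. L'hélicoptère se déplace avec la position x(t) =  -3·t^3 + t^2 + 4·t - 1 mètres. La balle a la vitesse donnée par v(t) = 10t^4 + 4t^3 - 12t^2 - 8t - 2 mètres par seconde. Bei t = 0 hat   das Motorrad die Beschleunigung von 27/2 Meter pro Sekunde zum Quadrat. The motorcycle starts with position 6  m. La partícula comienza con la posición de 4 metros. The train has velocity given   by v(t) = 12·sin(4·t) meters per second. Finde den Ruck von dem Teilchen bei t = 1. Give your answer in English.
From the given jerk equation j(t) = -12, we substitute t = 1 to get j = -12.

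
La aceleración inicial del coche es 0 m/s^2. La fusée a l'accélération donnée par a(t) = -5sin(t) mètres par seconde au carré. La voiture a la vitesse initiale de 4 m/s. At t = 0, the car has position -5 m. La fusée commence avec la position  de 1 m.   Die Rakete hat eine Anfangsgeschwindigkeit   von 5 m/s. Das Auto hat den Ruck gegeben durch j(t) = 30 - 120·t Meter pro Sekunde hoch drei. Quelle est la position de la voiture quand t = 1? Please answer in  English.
Starting from jerk j(t) = 30 - 120·t, we take 3 integrals. Taking ∫j(t)dt and applying a(0) = 0, we find a(t) = 30·t·(1 - 2·t). The antiderivative of acceleration is velocity. Using v(0) = 4, we get v(t) = -20·t^3 + 15·t^2 + 4. The antiderivative of velocity is position. Using x(0) = -5, we get x(t) = -5·t^4 + 5·t^3 + 4·t - 5. From the given position equation x(t) = -5·t^4 + 5·t^3 + 4·t - 5, we substitute t = 1 to get x = -1.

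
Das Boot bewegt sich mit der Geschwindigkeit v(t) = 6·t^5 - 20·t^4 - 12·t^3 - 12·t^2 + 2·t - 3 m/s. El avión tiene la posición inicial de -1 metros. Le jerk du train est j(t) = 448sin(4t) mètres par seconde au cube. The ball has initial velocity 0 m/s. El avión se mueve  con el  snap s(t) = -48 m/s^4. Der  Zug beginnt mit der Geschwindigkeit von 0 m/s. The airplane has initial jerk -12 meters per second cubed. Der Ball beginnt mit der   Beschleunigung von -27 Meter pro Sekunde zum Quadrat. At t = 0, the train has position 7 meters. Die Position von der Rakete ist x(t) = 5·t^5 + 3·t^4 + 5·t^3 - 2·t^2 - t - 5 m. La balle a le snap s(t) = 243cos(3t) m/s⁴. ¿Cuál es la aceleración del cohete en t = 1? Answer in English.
We must differentiate our position equation x(t) = 5·t^5 + 3·t^4 + 5·t^3 - 2·t^2 - t - 5 2 times. The derivative of position gives velocity: v(t) = 25·t^4 + 12·t^3 + 15·t^2 - 4·t - 1. Differentiating velocity, we get acceleration: a(t) = 100·t^3 + 36·t^2 + 30·t - 4. From the given acceleration equation a(t) = 100·t^3 + 36·t^2 + 30·t - 4, we substitute t = 1 to get a = 162.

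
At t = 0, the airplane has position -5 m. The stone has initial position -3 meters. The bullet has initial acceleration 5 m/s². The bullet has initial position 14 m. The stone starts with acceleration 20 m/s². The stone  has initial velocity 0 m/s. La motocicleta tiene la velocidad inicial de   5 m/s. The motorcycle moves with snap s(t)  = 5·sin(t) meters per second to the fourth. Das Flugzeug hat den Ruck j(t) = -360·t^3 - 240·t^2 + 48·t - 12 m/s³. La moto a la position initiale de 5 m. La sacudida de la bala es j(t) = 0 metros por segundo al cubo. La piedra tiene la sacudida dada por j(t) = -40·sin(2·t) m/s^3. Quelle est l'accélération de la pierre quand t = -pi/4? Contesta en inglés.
Starting from jerk j(t) = -40·sin(2·t), we take 1 antiderivative. The antiderivative of jerk is acceleration. Using a(0) = 20, we get a(t) = 20·cos(2·t). From the given acceleration equation a(t) = 20·cos(2·t), we substitute t = -pi/4 to get a = 0.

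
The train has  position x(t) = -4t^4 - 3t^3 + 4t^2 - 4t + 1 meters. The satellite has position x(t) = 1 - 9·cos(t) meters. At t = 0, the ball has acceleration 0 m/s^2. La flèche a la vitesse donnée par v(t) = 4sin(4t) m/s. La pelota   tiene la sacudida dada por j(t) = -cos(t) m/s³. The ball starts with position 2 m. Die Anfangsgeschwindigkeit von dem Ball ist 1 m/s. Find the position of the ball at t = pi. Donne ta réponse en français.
Nous devons trouver la primitive de notre équation du jerk j(t) = -cos(t) 3 fois. En intégrant le jerk et en utilisant la condition initiale a(0) = 0, nous obtenons a(t) = -sin(t). En intégrant l'accélération et en utilisant la condition initiale v(0) = 1, nous obtenons v(t) = cos(t). En intégrant la vitesse et en utilisant la condition initiale x(0) = 2, nous obtenons x(t) = sin(t) + 2. En utilisant x(t) = sin(t) + 2 et en substituant t = pi, nous trouvons x = 2.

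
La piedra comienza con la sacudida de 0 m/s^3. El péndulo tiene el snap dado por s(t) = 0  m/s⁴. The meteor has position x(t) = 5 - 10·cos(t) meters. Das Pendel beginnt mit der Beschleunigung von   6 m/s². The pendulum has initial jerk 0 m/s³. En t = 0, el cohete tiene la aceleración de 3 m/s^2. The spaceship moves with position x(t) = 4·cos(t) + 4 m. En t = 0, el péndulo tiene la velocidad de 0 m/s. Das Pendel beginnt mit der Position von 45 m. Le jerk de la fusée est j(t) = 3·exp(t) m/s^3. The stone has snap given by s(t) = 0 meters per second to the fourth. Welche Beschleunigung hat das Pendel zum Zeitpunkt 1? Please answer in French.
Nous devons intégrer notre équation du snap s(t) = 0 2 fois. En intégrant le snap et en utilisant la condition initiale j(0) = 0, nous obtenons j(t) = 0. En intégrant le jerk et en utilisant la condition initiale a(0) = 6, nous obtenons a(t) = 6. En utilisant a(t) = 6 et en substituant t = 1, nous trouvons a = 6.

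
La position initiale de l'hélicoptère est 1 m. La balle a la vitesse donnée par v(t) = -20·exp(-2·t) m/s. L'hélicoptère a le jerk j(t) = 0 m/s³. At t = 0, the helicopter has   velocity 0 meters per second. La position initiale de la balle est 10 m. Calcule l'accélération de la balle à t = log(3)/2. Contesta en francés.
En partant de la vitesse v(t) = -20·exp(-2·t), nous prenons 1 dérivée. La dérivée de la vitesse donne l'accélération: a(t) = 40·exp(-2·t). En utilisant a(t) = 40·exp(-2·t) et en substituant t = log(3)/2, nous trouvons a = 40/3.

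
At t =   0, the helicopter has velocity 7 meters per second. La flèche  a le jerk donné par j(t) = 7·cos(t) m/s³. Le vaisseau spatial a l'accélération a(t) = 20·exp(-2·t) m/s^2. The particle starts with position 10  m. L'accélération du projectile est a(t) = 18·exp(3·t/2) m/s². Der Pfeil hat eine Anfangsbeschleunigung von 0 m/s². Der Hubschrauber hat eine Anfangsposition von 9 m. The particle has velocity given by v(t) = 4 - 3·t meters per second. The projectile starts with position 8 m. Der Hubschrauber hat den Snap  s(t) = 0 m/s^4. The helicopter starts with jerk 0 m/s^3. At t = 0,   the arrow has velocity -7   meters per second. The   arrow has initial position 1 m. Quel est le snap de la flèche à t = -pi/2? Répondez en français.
Pour résoudre ceci, nous devons prendre 1 dérivée de notre équation du jerk j(t) = 7·cos(t). La dérivée du jerk donne le snap: s(t) = -7·sin(t). En utilisant s(t) = -7·sin(t) et en substituant t = -pi/2, nous trouvons s = 7.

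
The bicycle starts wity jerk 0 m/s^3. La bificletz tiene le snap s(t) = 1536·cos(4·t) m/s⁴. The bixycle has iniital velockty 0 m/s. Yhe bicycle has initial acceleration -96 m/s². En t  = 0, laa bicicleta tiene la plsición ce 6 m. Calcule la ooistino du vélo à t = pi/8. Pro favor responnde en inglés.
Starting from snap s(t) = 1536·cos(4·t), we take 4 integrals. Finding the integral of s(t) and using j(0) = 0: j(t) = 384·sin(4·t). Finding the antiderivative of j(t) and using a(0) = -96: a(t) = -96·cos(4·t). The integral of acceleration, with v(0) = 0, gives velocity: v(t) = -24·sin(4·t). The antiderivative of velocity is position. Using x(0) = 6, we get x(t) = 6·cos(4·t). Using x(t) = 6·cos(4·t) and substituting t = pi/8, we find x = 0.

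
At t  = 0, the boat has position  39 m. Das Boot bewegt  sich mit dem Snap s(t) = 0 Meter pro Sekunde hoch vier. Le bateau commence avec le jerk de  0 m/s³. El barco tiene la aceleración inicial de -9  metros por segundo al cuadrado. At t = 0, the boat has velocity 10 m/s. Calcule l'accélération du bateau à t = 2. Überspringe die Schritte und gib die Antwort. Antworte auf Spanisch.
La aceleración en t = 2 es a = -9.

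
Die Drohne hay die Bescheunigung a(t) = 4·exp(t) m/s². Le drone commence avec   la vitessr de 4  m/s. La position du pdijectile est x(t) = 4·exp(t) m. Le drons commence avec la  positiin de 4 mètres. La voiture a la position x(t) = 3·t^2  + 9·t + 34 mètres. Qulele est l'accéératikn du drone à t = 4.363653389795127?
Nous avons l'accélération a(t) = 4·exp(t). En substituant t = 4.363653389795127: a(4.363653389795127) = 314.174244540042.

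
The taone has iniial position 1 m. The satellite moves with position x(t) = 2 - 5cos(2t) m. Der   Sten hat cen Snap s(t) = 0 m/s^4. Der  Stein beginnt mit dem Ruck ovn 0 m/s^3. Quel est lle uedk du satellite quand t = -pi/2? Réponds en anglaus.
Starting from position x(t) = 2 - 5·cos(2·t), we take 3 derivatives. Taking d/dt of x(t), we find v(t) = 10·sin(2·t). The derivative of velocity gives acceleration: a(t) = 20·cos(2·t). The derivative of acceleration gives jerk: j(t) = -40·sin(2·t). From the given jerk equation j(t) = -40·sin(2·t), we substitute t = -pi/2 to get j = 0.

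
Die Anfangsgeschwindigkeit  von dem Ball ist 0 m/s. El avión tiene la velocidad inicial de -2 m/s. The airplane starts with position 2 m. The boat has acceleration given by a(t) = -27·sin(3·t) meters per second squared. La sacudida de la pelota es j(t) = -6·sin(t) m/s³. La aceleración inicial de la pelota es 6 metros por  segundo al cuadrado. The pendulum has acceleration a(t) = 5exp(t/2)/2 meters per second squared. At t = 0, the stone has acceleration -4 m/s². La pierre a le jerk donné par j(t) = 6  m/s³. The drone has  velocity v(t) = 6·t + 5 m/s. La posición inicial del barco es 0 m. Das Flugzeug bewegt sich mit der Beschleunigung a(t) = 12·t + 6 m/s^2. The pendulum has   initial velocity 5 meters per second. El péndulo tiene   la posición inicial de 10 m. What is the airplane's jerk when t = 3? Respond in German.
Um dies zu lösen, müssen wir 1 Ableitung unserer Gleichung für die Beschleunigung a(t) = 12·t + 6 nehmen. Die Ableitung von der Beschleunigung ergibt den Ruck: j(t) = 12. Wir haben den Ruck j(t) = 12. Durch Einsetzen von t = 3: j(3) = 12.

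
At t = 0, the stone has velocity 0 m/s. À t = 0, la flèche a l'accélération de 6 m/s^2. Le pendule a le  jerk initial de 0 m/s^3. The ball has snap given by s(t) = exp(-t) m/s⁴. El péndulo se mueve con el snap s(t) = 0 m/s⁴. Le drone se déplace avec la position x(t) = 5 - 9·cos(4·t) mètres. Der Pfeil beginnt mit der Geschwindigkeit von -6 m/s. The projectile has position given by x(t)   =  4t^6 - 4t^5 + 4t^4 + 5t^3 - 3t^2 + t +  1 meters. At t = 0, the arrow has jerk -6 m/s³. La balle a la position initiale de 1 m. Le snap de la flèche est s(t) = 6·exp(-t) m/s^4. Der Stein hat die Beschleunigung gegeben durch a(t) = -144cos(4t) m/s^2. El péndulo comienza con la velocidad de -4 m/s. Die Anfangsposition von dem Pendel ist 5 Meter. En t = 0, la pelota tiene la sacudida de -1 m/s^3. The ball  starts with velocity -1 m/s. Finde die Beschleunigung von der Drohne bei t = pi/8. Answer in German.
Um dies zu lösen, müssen wir 2 Ableitungen unserer Gleichung für die Position x(t) = 5 - 9·cos(4·t) nehmen. Durch Ableiten von der Position erhalten wir die Geschwindigkeit: v(t) = 36·sin(4·t). Durch Ableiten von der Geschwindigkeit erhalten wir die Beschleunigung: a(t) = 144·cos(4·t). Aus der Gleichung für die Beschleunigung a(t) = 144·cos(4·t), setzen wir t = pi/8 ein und erhalten a = 0.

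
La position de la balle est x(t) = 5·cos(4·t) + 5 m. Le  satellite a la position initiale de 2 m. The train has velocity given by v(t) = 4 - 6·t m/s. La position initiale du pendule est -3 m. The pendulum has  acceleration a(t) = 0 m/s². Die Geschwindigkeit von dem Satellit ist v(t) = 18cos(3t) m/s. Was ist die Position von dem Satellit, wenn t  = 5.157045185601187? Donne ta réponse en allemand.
Wir müssen die Stammfunktion unserer Gleichung für die Geschwindigkeit v(t) = 18·cos(3·t) 1-mal finden. Das Integral von der Geschwindigkeit, mit x(0) = 2, ergibt die Position: x(t) = 6·sin(3·t) + 2. Wir haben die Position x(t) = 6·sin(3·t) + 2. Durch Einsetzen von t = 5.157045185601187: x(5.157045185601187) = 3.40772042548621.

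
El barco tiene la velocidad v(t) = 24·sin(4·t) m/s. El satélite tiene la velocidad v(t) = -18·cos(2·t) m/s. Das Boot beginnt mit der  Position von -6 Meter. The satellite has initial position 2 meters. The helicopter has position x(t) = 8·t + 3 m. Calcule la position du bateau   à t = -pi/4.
Nous devons intégrer notre équation de la vitesse v(t) = 24·sin(4·t) 1 fois. En prenant ∫v(t)dt et en appliquant x(0) = -6, nous trouvons x(t) = -6·cos(4·t). Nous avons la position x(t) = -6·cos(4·t). En substituant t = -pi/4: x(-pi/4) = 6.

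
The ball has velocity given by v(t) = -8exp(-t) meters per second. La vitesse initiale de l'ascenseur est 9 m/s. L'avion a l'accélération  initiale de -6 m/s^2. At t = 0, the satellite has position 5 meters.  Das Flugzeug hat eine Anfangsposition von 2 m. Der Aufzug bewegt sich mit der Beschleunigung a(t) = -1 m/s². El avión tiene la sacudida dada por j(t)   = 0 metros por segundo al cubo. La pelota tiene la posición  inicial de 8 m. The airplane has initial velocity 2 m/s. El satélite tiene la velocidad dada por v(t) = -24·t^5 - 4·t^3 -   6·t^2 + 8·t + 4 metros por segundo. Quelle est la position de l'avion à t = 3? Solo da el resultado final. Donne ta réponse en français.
La position à t = 3 est x = -19.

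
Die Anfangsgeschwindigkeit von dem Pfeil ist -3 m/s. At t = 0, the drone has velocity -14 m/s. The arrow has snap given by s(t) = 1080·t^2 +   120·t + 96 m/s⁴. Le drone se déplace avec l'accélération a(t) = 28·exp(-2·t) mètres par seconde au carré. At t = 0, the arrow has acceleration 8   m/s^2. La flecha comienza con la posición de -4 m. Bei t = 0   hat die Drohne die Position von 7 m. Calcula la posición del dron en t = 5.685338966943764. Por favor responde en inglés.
We need to integrate our acceleration equation a(t) = 28·exp(-2·t) 2 times. Finding the integral of a(t) and using v(0) = -14: v(t) = -14·exp(-2·t). Taking ∫v(t)dt and applying x(0) = 7, we find x(t) = 7·exp(-2·t). From the given position equation x(t) = 7·exp(-2·t), we substitute t = 5.685338966943764 to get x = 0.0000807003387677029.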